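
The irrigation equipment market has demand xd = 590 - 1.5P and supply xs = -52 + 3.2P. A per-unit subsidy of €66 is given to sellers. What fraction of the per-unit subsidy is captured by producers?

Producer share = 15/47

Pre-subsidy: 590 - 1.5P = -52 + 3.2P gives P* = 6420/47, x* = 18100/47.
With the subsidy, sellers receive Ps = Pb + 66 for each unit, where Pb is the price buyers pay.
Supply in terms of Pb becomes xs = -52 + 3.2(Pb + 66) = 159.2 + 3.2Pb. Setting this equal to demand: 590 - 1.5Pb = 159.2 + 3.2Pb, so Pb = 4308/47.
Sellers receive Ps = 4308/47 + 66 = 7410/47; x' = 590 − 1.5·(4308/47) = 21268/47.
Buyers' price falls by P* − Pb = 6420/47 − 4308/47 = 2112/47; sellers' price rises by Ps − P* = 7410/47 − 6420/47 = 990/47.
So producers capture (990/47)/66 = 15/47 of each unit of subsidy.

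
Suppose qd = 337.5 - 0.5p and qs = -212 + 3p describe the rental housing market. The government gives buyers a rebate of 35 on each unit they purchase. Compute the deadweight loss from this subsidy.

Pre-subsidy: 337.5 - 0.5p = -212 + 3p gives p* = 157, q* = 259.
With the rebate, buyers effectively pay pb = ps − 35, where ps is the price sellers receive.
Demand in terms of ps becomes qd = 337.5 − 0.5(ps − 35) = 355 - 0.5ps. Setting this equal to supply: 355 - 0.5ps = -212 + 3ps, so ps = 162.
Buyers pay pb = 162 − 35 = 127; q' = -212 + 3·162 = 274.
The subsidy expands output by 274 − 259 = 15 past the efficient level; on those units the gap between marginal cost and willingness to pay runs from 0 up to 35.
DWL = ½ × 35 × 15 = 262.5.

Deadweight loss = 262.5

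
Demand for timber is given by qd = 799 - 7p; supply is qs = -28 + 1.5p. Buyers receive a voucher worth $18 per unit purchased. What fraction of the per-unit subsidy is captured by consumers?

Pre-subsidy: 799 - 7p = -28 + 1.5p gives p* = 1654/17, q* = 2005/17.
With the rebate, buyers effectively pay pb = ps − 18, where ps is the price sellers receive.
Demand in terms of ps becomes qd = 799 − 7(ps − 18) = 925 - 7ps. Setting this equal to supply: 925 - 7ps = -28 + 1.5ps, so ps = 1906/17.
Buyers pay pb = 1906/17 − 18 = 1600/17; q' = -28 + 1.5·(1906/17) = 2383/17.
Buyers' price falls by p* − pb = 1654/17 − 1600/17 = 54/17; sellers' price rises by ps − p* = 1906/17 − 1654/17 = 252/17.
So consumers capture (54/17)/18 = 3/17 of each unit of subsidy.

Consumer share = 3/17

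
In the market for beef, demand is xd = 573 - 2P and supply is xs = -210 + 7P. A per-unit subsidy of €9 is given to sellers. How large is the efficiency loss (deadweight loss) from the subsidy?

Deadweight loss = €63

Pre-subsidy: 573 - 2P = -210 + 7P gives P* = 87, x* = 399.
With the subsidy, sellers receive Ps = Pb + 9 for each unit, where Pb is the price buyers pay.
Supply in terms of Pb becomes xs = -210 + 7(Pb + 9) = -147 + 7Pb. Setting this equal to demand: 573 - 2Pb = -147 + 7Pb, so Pb = 80.
Sellers receive Ps = 80 + 9 = 89; x' = 573 − 2·80 = 413.
The subsidy expands output by 413 − 399 = 14 past the efficient level; on those units the gap between marginal cost and willingness to pay runs from 0 up to 9.
DWL = ½ × 9 × 14 = 63.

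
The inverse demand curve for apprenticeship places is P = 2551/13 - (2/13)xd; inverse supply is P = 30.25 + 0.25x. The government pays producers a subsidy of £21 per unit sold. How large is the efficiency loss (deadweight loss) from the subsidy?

Deadweight loss = £546

Pre-subsidy: 2551/13 - (2/13)x = 30.25 + 0.25x gives x* = 411 and P* = 133.
With the subsidy, sellers receive Ps = Pb + 21 for each unit, where Pb is the price buyers pay.
On the curves, Pb = 2551/13 - (2/13)x and Ps = 30.25 + 0.25x; the wedge Ps − Pb = 21 gives 30.25 + 0.25x − (2551/13 - (2/13)x) = 21, so x' = 463.
Then Pb = 2551/13 − (2/13)·463 = 125 and Ps = 30.25 + 0.25·463 = 146.
The subsidy expands output by 463 − 411 = 52 past the efficient level; on those units the gap between marginal cost and willingness to pay runs from 0 up to 21.
DWL = ½ × 21 × 52 = 546.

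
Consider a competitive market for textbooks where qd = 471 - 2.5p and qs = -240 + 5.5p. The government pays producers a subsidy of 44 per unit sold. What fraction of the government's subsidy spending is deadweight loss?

Pre-subsidy: 471 - 2.5p = -240 + 5.5p gives p* = 88.875, q* = 248.8125.
With the subsidy, sellers receive ps = pb + 44 for each unit, where pb is the price buyers pay.
Supply in terms of pb becomes qs = -240 + 5.5(pb + 44) = 2 + 5.5pb. Setting this equal to demand: 471 - 2.5pb = 2 + 5.5pb, so pb = 58.625.
Sellers receive ps = 58.625 + 44 = 102.625; q' = 471 − 2.5·58.625 = 324.4375.
ΔCS = ½(248.8125 + 324.4375)(88.875 − 58.625) = 8670.40625; ΔPS = ½(248.8125 + 324.4375)(102.625 − 88.875) = 3941.09375.
Government spending = 44 × 324.4375 = 14275.25.
DWL = ½ × 44 × (324.4375 − 248.8125) = 1663.75; fraction = 1663.75 / 14275.25 = 605/5191.

DWL / government spending = 605/5191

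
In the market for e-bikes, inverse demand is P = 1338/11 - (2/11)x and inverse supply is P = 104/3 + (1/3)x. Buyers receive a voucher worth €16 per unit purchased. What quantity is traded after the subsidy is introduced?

x' = 3398/17

Pre-subsidy: 1338/11 - (2/11)x = 104/3 + (1/3)x gives x* = 2870/17 and P* = 1546/17.
With the rebate, buyers effectively pay Pb = Ps − 16, where Ps is the price sellers receive.
On the curves, Pb = 1338/11 - (2/11)x and Ps = 104/3 + (1/3)x; the wedge Ps − Pb = 16 gives 104/3 + (1/3)x − (1338/11 - (2/11)x) = 16, so x' = 3398/17.
Then Pb = 1338/11 − (2/11)·(3398/17) = 1450/17 and Ps = 104/3 + (1/3)·(3398/17) = 1722/17.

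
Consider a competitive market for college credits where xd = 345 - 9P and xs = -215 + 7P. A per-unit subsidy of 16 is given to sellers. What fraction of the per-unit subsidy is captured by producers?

Producer share = 0.5625

Pre-subsidy: 345 - 9P = -215 + 7P gives P* = 35, x* = 30.
With the subsidy, sellers receive Ps = Pb + 16 for each unit, where Pb is the price buyers pay.
Supply in terms of Pb becomes xs = -215 + 7(Pb + 16) = -103 + 7Pb. Setting this equal to demand: 345 - 9Pb = -103 + 7Pb, so Pb = 28.
Sellers receive Ps = 28 + 16 = 44; x' = 345 − 9·28 = 93.
Buyers' price falls by P* − Pb = 35 − 28 = 7; sellers' price rises by Ps − P* = 44 − 35 = 9.
So producers capture 9/16 = 0.5625 of each unit of subsidy.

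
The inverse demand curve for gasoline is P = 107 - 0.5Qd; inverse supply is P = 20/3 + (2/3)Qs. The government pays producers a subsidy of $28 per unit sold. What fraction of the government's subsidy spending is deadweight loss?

DWL / government spending = 6/55

Pre-subsidy: 107 - 0.5Q = 20/3 + (2/3)Q gives Q* = 86 and P* = 64.
With the subsidy, sellers receive Ps = Pb + 28 for each unit, where Pb is the price buyers pay.
On the curves, Pb = 107 - 0.5Q and Ps = 20/3 + (2/3)Q; the wedge Ps − Pb = 28 gives 20/3 + (2/3)Q − (107 - 0.5Q) = 28, so Q' = 110.
Then Pb = 107 − 0.5·110 = 52 and Ps = 20/3 + (2/3)·110 = 80.
ΔCS = ½(86 + 110)(64 − 52) = 1176; ΔPS = ½(86 + 110)(80 − 64) = 1568.
Government spending = 28 × 110 = 3080.
DWL = ½ × 28 × (110 − 86) = 336; fraction = 336 / 3080 = 6/55.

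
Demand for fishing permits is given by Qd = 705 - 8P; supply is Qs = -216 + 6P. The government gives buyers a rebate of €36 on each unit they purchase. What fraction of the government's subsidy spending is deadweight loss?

DWL / government spending = 48/235

Pre-subsidy: 705 - 8P = -216 + 6P gives P* = 921/14, Q* = 1251/7.
With the rebate, buyers effectively pay Pb = Ps − 36, where Ps is the price sellers receive.
Demand in terms of Ps becomes Qd = 705 − 8(Ps − 36) = 993 - 8Ps. Setting this equal to supply: 993 - 8Ps = -216 + 6Ps, so Ps = 1209/14.
Buyers pay Pb = 1209/14 − 36 = 705/14; Q' = -216 + 6·(1209/14) = 2115/7.
ΔCS = ½(1251/7 + 2115/7)(921/14 − 705/14) = 181764/49; ΔPS = ½(1251/7 + 2115/7)(1209/14 − 921/14) = 242352/49.
Government spending = 36 × 2115/7 = 76140/7.
DWL = ½ × 36 × (2115/7 − 1251/7) = 15552/7; fraction = (15552/7) / (76140/7) = 48/235.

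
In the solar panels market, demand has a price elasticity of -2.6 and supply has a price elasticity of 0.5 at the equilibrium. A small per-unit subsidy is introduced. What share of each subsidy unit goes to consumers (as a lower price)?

Consumer share = 5/31

For a small subsidy around the equilibrium, the benefit split depends on the relative slopes, which at a point are proportional to the elasticities.
Buyer share = εs/(εs + |εd|) = 0.5/(0.5 + 2.6) = 5/31; seller share = |εd|/(εs + |εd|) = 26/31.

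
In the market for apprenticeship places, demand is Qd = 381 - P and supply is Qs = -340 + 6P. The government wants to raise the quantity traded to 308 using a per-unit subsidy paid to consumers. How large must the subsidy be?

Required subsidy s = 35 per unit

At Q = 308, invert demand for the buyer price: Pb = (381 − 308)/1 = 73; invert supply for the seller price: Ps = (308 − (-340))/6 = 108.
The subsidy must fill the gap: s = Ps − Pb = 108 − 73 = 35.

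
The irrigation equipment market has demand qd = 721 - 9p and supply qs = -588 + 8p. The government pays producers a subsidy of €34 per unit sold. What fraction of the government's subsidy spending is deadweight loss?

DWL / government spending = 18/43

Pre-subsidy: 721 - 9p = -588 + 8p gives p* = 77, q* = 28.
With the subsidy, sellers receive ps = pb + 34 for each unit, where pb is the price buyers pay.
Supply in terms of pb becomes qs = -588 + 8(pb + 34) = -316 + 8pb. Setting this equal to demand: 721 - 9pb = -316 + 8pb, so pb = 61.
Sellers receive ps = 61 + 34 = 95; q' = 721 − 9·61 = 172.
ΔCS = ½(28 + 172)(77 − 61) = 1600; ΔPS = ½(28 + 172)(95 − 77) = 1800.
Government spending = 34 × 172 = 5848.
DWL = ½ × 34 × (172 − 28) = 2448; fraction = 2448 / 5848 = 18/43.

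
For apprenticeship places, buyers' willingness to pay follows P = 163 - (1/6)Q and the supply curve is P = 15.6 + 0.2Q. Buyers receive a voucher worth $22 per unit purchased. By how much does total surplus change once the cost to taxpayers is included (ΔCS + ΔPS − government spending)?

Net change in total surplus = -$660

Pre-subsidy: 163 - (1/6)Q = 15.6 + 0.2Q gives Q* = 402 and P* = 96.
With the rebate, buyers effectively pay Pb = Ps − 22, where Ps is the price sellers receive.
On the curves, Pb = 163 - (1/6)Q and Ps = 15.6 + 0.2Q; the wedge Ps − Pb = 22 gives 15.6 + 0.2Q − (163 - (1/6)Q) = 22, so Q' = 462.
Then Pb = 163 − (1/6)·462 = 86 and Ps = 15.6 + 0.2·462 = 108.
ΔCS = ½(402 + 462)(96 − 86) = 4320; ΔPS = ½(402 + 462)(108 − 96) = 5184.
Government spending = 22 × 462 = 10164.
Net change = 4320 + 5184 − 10164 = -660. The loss equals the DWL triangle ½·22·60.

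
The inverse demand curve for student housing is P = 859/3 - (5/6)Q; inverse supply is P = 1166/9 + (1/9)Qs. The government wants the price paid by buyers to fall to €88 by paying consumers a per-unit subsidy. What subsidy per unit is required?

Required subsidy s = €68 per unit

At a buyer price of 88, quantity demanded is 343.6 − 1.2·88 = 238.
Sellers supply 238 only when they receive Ps = 1166/9 + (1/9)·238 = 156.
s = Ps − Pb = 156 − 88 = 68.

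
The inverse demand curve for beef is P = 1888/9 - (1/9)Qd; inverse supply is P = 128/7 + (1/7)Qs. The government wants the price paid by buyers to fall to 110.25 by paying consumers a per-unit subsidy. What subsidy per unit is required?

Required subsidy s = 36 per unit

At a buyer price of 110.25, quantity demanded is 1888 − 9·110.25 = 895.75.
Sellers supply 895.75 only when they receive Ps = 128/7 + (1/7)·895.75 = 146.25.
s = Ps − Pb = 146.25 − 110.25 = 36.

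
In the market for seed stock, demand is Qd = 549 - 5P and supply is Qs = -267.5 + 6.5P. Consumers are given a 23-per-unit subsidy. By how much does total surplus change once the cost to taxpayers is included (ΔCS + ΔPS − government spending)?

Net change in total surplus = -747.5

Pre-subsidy: 549 - 5P = -267.5 + 6.5P gives P* = 71, Q* = 194.
With the rebate, buyers effectively pay Pb = Ps − 23, where Ps is the price sellers receive.
Demand in terms of Ps becomes Qd = 549 − 5(Ps − 23) = 664 - 5Ps. Setting this equal to supply: 664 - 5Ps = -267.5 + 6.5Ps, so Ps = 81.
Buyers pay Pb = 81 − 23 = 58; Q' = -267.5 + 6.5·81 = 259.
ΔCS = ½(194 + 259)(71 − 58) = 2944.5; ΔPS = ½(194 + 259)(81 − 71) = 2265.
Government spending = 23 × 259 = 5957.
Net change = 2944.5 + 2265 − 5957 = -747.5. The loss equals the DWL triangle ½·23·65.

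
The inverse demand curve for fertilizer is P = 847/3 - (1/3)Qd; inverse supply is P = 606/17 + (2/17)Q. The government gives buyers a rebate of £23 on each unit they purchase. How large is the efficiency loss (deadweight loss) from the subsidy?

Pre-subsidy: 847/3 - (1/3)Q = 606/17 + (2/17)Q gives Q* = 547 and P* = 100.
With the rebate, buyers effectively pay Pb = Ps − 23, where Ps is the price sellers receive.
On the curves, Pb = 847/3 - (1/3)Q and Ps = 606/17 + (2/17)Q; the wedge Ps − Pb = 23 gives 606/17 + (2/17)Q − (847/3 - (1/3)Q) = 23, so Q' = 598.
Then Pb = 847/3 − (1/3)·598 = 83 and Ps = 606/17 + (2/17)·598 = 106.
The subsidy expands output by 598 − 547 = 51 past the efficient level; on those units the gap between marginal cost and willingness to pay runs from 0 up to 23.
DWL = ½ × 23 × 51 = 586.5.

Deadweight loss = £586.5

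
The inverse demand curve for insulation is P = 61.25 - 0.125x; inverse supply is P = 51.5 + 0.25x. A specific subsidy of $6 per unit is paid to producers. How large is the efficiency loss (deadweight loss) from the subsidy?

Pre-subsidy: 61.25 - 0.125x = 51.5 + 0.25x gives x* = 26 and P* = 58.
With the subsidy, sellers receive Ps = Pb + 6 for each unit, where Pb is the price buyers pay.
On the curves, Pb = 61.25 - 0.125x and Ps = 51.5 + 0.25x; the wedge Ps − Pb = 6 gives 51.5 + 0.25x − (61.25 - 0.125x) = 6, so x' = 42.
Then Pb = 61.25 − 0.125·42 = 56 and Ps = 51.5 + 0.25·42 = 62.
The subsidy expands output by 42 − 26 = 16 past the efficient level; on those units the gap between marginal cost and willingness to pay runs from 0 up to 6.
DWL = ½ × 6 × 16 = 48.

Deadweight loss = $48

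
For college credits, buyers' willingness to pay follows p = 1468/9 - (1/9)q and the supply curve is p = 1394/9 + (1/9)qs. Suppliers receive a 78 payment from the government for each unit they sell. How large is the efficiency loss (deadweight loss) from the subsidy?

Deadweight loss = 13689

Pre-subsidy: 1468/9 - (1/9)q = 1394/9 + (1/9)q gives q* = 37 and p* = 159.
With the subsidy, sellers receive ps = pb + 78 for each unit, where pb is the price buyers pay.
On the curves, pb = 1468/9 - (1/9)q and ps = 1394/9 + (1/9)q; the wedge ps − pb = 78 gives 1394/9 + (1/9)q − (1468/9 - (1/9)q) = 78, so q' = 388.
Then pb = 1468/9 − (1/9)·388 = 120 and ps = 1394/9 + (1/9)·388 = 198.
The subsidy expands output by 388 − 37 = 351 past the efficient level; on those units the gap between marginal cost and willingness to pay runs from 0 up to 78.
DWL = ½ × 78 × 351 = 13689.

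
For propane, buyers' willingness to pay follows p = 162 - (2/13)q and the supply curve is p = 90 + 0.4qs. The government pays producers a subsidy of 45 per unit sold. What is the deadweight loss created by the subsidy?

Pre-subsidy: 162 - (2/13)q = 90 + 0.4q gives q* = 130 and p* = 142.
With the subsidy, sellers receive ps = pb + 45 for each unit, where pb is the price buyers pay.
On the curves, pb = 162 - (2/13)q and ps = 90 + 0.4q; the wedge ps − pb = 45 gives 90 + 0.4q − (162 - (2/13)q) = 45, so q' = 211.25.
Then pb = 162 − (2/13)·211.25 = 129.5 and ps = 90 + 0.4·211.25 = 174.5.
The subsidy expands output by 211.25 − 130 = 81.25 past the efficient level; on those units the gap between marginal cost and willingness to pay runs from 0 up to 45.
DWL = ½ × 45 × 81.25 = 1828.125.

Deadweight loss = 1828.125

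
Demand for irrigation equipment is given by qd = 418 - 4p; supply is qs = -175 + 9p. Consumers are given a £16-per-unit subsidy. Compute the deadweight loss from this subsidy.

Pre-subsidy: 418 - 4p = -175 + 9p gives p* = 593/13, q* = 3062/13.
With the rebate, buyers effectively pay pb = ps − 16, where ps is the price sellers receive.
Demand in terms of ps becomes qd = 418 − 4(ps − 16) = 482 - 4ps. Setting this equal to supply: 482 - 4ps = -175 + 9ps, so ps = 657/13.
Buyers pay pb = 657/13 − 16 = 449/13; q' = -175 + 9·(657/13) = 3638/13.
The subsidy expands output by 3638/13 − 3062/13 = 576/13 past the efficient level; on those units the gap between marginal cost and willingness to pay runs from 0 up to 16.
DWL = ½ × 16 × 576/13 = 4608/13.

Deadweight loss = 4608/13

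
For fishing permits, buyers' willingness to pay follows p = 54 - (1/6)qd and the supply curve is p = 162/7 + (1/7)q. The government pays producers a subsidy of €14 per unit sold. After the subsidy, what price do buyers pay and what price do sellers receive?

Pre-subsidy: 54 - (1/6)q = 162/7 + (1/7)q gives q* = 1296/13 and p* = 486/13.
With the subsidy, sellers receive ps = pb + 14 for each unit, where pb is the price buyers pay.
On the curves, pb = 54 - (1/6)q and ps = 162/7 + (1/7)q; the wedge ps − pb = 14 gives 162/7 + (1/7)q − (54 - (1/6)q) = 14, so q' = 1884/13.
Then pb = 54 − (1/6)·(1884/13) = 388/13 and ps = 162/7 + (1/7)·(1884/13) = 570/13.

Buyers pay 388/13; sellers receive 570/13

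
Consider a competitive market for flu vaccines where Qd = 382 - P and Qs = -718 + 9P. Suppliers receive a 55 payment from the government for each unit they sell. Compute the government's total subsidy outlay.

Pre-subsidy: 382 - P = -718 + 9P gives P* = 110, Q* = 272.
With the subsidy, sellers receive Ps = Pb + 55 for each unit, where Pb is the price buyers pay.
Supply in terms of Pb becomes Qs = -718 + 9(Pb + 55) = -223 + 9Pb. Setting this equal to demand: 382 - Pb = -223 + 9Pb, so Pb = 60.5.
Sellers receive Ps = 60.5 + 55 = 115.5; Q' = 382 − 1·60.5 = 321.5.
Government outlay = subsidy × quantity = 55 × 321.5 = 17682.5.

Government cost = 17682.5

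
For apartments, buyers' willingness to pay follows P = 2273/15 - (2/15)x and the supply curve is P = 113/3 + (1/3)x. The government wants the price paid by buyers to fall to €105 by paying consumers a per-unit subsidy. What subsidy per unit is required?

At a buyer price of 105, quantity demanded is 1136.5 − 7.5·105 = 349.
Sellers supply 349 only when they receive Ps = 113/3 + (1/3)·349 = 154.
s = Ps − Pb = 154 − 105 = 49.

Required subsidy s = €49 per unit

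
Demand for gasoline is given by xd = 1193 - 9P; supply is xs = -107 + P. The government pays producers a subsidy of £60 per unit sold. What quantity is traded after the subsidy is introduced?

x' = 77

Pre-subsidy: 1193 - 9P = -107 + P gives P* = 130, x* = 23.
With the subsidy, sellers receive Ps = Pb + 60 for each unit, where Pb is the price buyers pay.
Supply in terms of Pb becomes xs = -107 + 1(Pb + 60) = -47 + Pb. Setting this equal to demand: 1193 - 9Pb = -47 + Pb, so Pb = 124.
Sellers receive Ps = 124 + 60 = 184; x' = 1193 − 9·124 = 77.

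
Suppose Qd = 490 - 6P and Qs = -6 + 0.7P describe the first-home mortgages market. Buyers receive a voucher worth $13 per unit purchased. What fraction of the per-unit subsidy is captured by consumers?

Consumer share = 7/67

Pre-subsidy: 490 - 6P = -6 + 0.7P gives P* = 4960/67, Q* = 3070/67.
With the rebate, buyers effectively pay Pb = Ps − 13, where Ps is the price sellers receive.
Demand in terms of Ps becomes Qd = 490 − 6(Ps − 13) = 568 - 6Ps. Setting this equal to supply: 568 - 6Ps = -6 + 0.7Ps, so Ps = 5740/67.
Buyers pay Pb = 5740/67 − 13 = 4869/67; Q' = -6 + 0.7·(5740/67) = 3616/67.
Buyers' price falls by P* − Pb = 4960/67 − 4869/67 = 91/67; sellers' price rises by Ps − P* = 5740/67 − 4960/67 = 780/67.
So consumers capture (91/67)/13 = 7/67 of each unit of subsidy.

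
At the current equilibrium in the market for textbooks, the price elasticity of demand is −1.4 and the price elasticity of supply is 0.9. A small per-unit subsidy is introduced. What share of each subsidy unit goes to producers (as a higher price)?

For a small subsidy around the equilibrium, the benefit split depends on the relative slopes, which at a point are proportional to the elasticities.
Buyer share = εs/(εs + |εd|) = 0.9/(0.9 + 1.4) = 9/23; seller share = |εd|/(εs + |εd|) = 14/23.
So producers capture 14/23 of the subsidy.

Producer share = 14/23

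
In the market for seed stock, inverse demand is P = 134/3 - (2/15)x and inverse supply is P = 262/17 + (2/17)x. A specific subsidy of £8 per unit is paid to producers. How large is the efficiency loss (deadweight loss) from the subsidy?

Pre-subsidy: 134/3 - (2/15)x = 262/17 + (2/17)x gives x* = 116.5625 and P* = 29.125.
With the subsidy, sellers receive Ps = Pb + 8 for each unit, where Pb is the price buyers pay.
On the curves, Pb = 134/3 - (2/15)x and Ps = 262/17 + (2/17)x; the wedge Ps − Pb = 8 gives 262/17 + (2/17)x − (134/3 - (2/15)x) = 8, so x' = 148.4375.
Then Pb = 134/3 − (2/15)·148.4375 = 24.875 and Ps = 262/17 + (2/17)·148.4375 = 32.875.
The subsidy expands output by 148.4375 − 116.5625 = 31.875 past the efficient level; on those units the gap between marginal cost and willingness to pay runs from 0 up to 8.
DWL = ½ × 8 × 31.875 = 127.5.

Deadweight loss = £127.5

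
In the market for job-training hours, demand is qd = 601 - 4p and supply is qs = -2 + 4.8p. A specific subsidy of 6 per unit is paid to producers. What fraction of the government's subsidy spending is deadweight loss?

Pre-subsidy: 601 - 4p = -2 + 4.8p gives p* = 3015/44, q* = 3596/11.
With the subsidy, sellers receive ps = pb + 6 for each unit, where pb is the price buyers pay.
Supply in terms of pb becomes qs = -2 + 4.8(pb + 6) = 26.8 + 4.8pb. Setting this equal to demand: 601 - 4pb = 26.8 + 4.8pb, so pb = 65.25.
Sellers receive ps = 65.25 + 6 = 71.25; q' = 601 − 4·65.25 = 340.
ΔCS = ½(3596/11 + 340)(3015/44 − 65.25) = 132048/121; ΔPS = ½(3596/11 + 340)(71.25 − 3015/44) = 110040/121.
Government spending = 6 × 340 = 2040.
DWL = ½ × 6 × (340 − 3596/11) = 432/11; fraction = (432/11) / 2040 = 18/935.

DWL / government spending = 18/935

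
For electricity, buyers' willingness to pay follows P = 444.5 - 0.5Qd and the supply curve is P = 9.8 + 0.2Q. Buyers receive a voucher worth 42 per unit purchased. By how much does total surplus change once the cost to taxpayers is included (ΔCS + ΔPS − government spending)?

Net change in total surplus = -1260

Pre-subsidy: 444.5 - 0.5Q = 9.8 + 0.2Q gives Q* = 621 and P* = 134.
With the rebate, buyers effectively pay Pb = Ps − 42, where Ps is the price sellers receive.
On the curves, Pb = 444.5 - 0.5Q and Ps = 9.8 + 0.2Q; the wedge Ps − Pb = 42 gives 9.8 + 0.2Q − (444.5 - 0.5Q) = 42, so Q' = 681.
Then Pb = 444.5 − 0.5·681 = 104 and Ps = 9.8 + 0.2·681 = 146.
ΔCS = ½(621 + 681)(134 − 104) = 19530; ΔPS = ½(621 + 681)(146 − 134) = 7812.
Government spending = 42 × 681 = 28602.
Net change = 19530 + 7812 − 28602 = -1260. The loss equals the DWL triangle ½·42·60.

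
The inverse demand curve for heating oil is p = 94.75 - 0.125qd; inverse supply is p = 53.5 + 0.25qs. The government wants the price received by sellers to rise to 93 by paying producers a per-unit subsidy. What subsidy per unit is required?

Required subsidy s = 18 per unit

At a seller price of 93, quantity supplied is -214 + 4·93 = 158.
Buyers absorb 158 only when they pay pb = 94.75 − 0.125·158 = 75.
s = ps − pb = 93 − 75 = 18.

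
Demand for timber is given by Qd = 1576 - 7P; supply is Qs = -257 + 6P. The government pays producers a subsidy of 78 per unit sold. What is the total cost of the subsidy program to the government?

Government cost = 65598

Pre-subsidy: 1576 - 7P = -257 + 6P gives P* = 141, Q* = 589.
With the subsidy, sellers receive Ps = Pb + 78 for each unit, where Pb is the price buyers pay.
Supply in terms of Pb becomes Qs = -257 + 6(Pb + 78) = 211 + 6Pb. Setting this equal to demand: 1576 - 7Pb = 211 + 6Pb, so Pb = 105.
Sellers receive Ps = 105 + 78 = 183; Q' = 1576 − 7·105 = 841.
Government outlay = subsidy × quantity = 78 × 841 = 65598.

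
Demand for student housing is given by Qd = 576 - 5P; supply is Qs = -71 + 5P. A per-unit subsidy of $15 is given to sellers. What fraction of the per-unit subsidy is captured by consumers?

Consumer share = 0.5

Pre-subsidy: 576 - 5P = -71 + 5P gives P* = 64.7, Q* = 252.5.
With the subsidy, sellers receive Ps = Pb + 15 for each unit, where Pb is the price buyers pay.
Supply in terms of Pb becomes Qs = -71 + 5(Pb + 15) = 4 + 5Pb. Setting this equal to demand: 576 - 5Pb = 4 + 5Pb, so Pb = 57.2.
Sellers receive Ps = 57.2 + 15 = 72.2; Q' = 576 − 5·57.2 = 290.
Buyers' price falls by P* − Pb = 64.7 − 57.2 = 7.5; sellers' price rises by Ps − P* = 72.2 − 64.7 = 7.5.
So consumers capture 7.5/15 = 0.5 of each unit of subsidy.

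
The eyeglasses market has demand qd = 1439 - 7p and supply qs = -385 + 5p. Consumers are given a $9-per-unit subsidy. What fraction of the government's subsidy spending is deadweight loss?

Pre-subsidy: 1439 - 7p = -385 + 5p gives p* = 152, q* = 375.
With the rebate, buyers effectively pay pb = ps − 9, where ps is the price sellers receive.
Demand in terms of ps becomes qd = 1439 − 7(ps − 9) = 1502 - 7ps. Setting this equal to supply: 1502 - 7ps = -385 + 5ps, so ps = 157.25.
Buyers pay pb = 157.25 − 9 = 148.25; q' = -385 + 5·157.25 = 401.25.
ΔCS = ½(375 + 401.25)(152 − 148.25) = 1455.46875; ΔPS = ½(375 + 401.25)(157.25 − 152) = 2037.65625.
Government spending = 9 × 401.25 = 3611.25.
DWL = ½ × 9 × (401.25 − 375) = 118.125; fraction = 118.125 / 3611.25 = 7/214.

DWL / government spending = 7/214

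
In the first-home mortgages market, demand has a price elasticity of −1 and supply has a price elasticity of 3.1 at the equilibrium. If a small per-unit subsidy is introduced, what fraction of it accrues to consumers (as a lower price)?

Consumer share = 31/41

For a small subsidy around the equilibrium, the benefit split depends on the relative slopes, which at a point are proportional to the elasticities.
Buyer share = εs/(εs + |εd|) = 3.1/(3.1 + 1) = 31/41; seller share = |εd|/(εs + |εd|) = 10/41.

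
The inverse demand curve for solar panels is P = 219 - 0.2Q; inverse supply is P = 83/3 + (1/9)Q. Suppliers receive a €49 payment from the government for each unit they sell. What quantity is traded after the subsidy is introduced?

Pre-subsidy: 219 - 0.2Q = 83/3 + (1/9)Q gives Q* = 615 and P* = 96.
With the subsidy, sellers receive Ps = Pb + 49 for each unit, where Pb is the price buyers pay.
On the curves, Pb = 219 - 0.2Q and Ps = 83/3 + (1/9)Q; the wedge Ps − Pb = 49 gives 83/3 + (1/9)Q − (219 - 0.2Q) = 49, so Q' = 772.5.
Then Pb = 219 − 0.2·772.5 = 64.5 and Ps = 83/3 + (1/9)·772.5 = 113.5.

Q' = 772.5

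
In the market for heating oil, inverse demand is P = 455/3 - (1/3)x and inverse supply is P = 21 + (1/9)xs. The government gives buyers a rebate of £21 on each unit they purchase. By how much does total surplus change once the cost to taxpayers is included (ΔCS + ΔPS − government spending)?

Pre-subsidy: 455/3 - (1/3)x = 21 + (1/9)x gives x* = 294 and P* = 161/3.
With the rebate, buyers effectively pay Pb = Ps − 21, where Ps is the price sellers receive.
On the curves, Pb = 455/3 - (1/3)x and Ps = 21 + (1/9)x; the wedge Ps − Pb = 21 gives 21 + (1/9)x − (455/3 - (1/3)x) = 21, so x' = 341.25.
Then Pb = 455/3 − (1/3)·341.25 = 455/12 and Ps = 21 + (1/9)·341.25 = 707/12.
ΔCS = ½(294 + 341.25)(161/3 − 455/12) = 5002.59375; ΔPS = ½(294 + 341.25)(707/12 − 161/3) = 1667.53125.
Government spending = 21 × 341.25 = 7166.25.
Net change = 5002.59375 + 1667.53125 − 7166.25 = -496.125. The loss equals the DWL triangle ½·21·47.25.

Net change in total surplus = -£496.125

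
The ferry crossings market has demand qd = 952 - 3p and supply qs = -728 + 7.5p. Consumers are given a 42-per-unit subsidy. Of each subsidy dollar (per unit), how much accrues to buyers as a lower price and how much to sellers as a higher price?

Buyers gain 30 per unit; sellers gain 12 per unit

Pre-subsidy: 952 - 3p = -728 + 7.5p gives p* = 160, q* = 472.
With the rebate, buyers effectively pay pb = ps − 42, where ps is the price sellers receive.
Demand in terms of ps becomes qd = 952 − 3(ps − 42) = 1078 - 3ps. Setting this equal to supply: 1078 - 3ps = -728 + 7.5ps, so ps = 172.
Buyers pay pb = 172 − 42 = 130; q' = -728 + 7.5·172 = 562.
Buyers' price falls by p* − pb = 160 − 130 = 30; sellers' price rises by ps − p* = 172 − 160 = 12.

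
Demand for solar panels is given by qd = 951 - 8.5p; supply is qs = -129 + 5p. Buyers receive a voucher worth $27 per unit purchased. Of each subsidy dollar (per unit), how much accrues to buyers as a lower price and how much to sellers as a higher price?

Buyers gain $10 per unit; sellers gain $17 per unit

Pre-subsidy: 951 - 8.5p = -129 + 5p gives p* = 80, q* = 271.
With the rebate, buyers effectively pay pb = ps − 27, where ps is the price sellers receive.
Demand in terms of ps becomes qd = 951 − 8.5(ps − 27) = 1180.5 - 8.5ps. Setting this equal to supply: 1180.5 - 8.5ps = -129 + 5ps, so ps = 97.
Buyers pay pb = 97 − 27 = 70; q' = -129 + 5·97 = 356.
Buyers' price falls by p* − pb = 80 − 70 = 10; sellers' price rises by ps − p* = 97 − 80 = 17.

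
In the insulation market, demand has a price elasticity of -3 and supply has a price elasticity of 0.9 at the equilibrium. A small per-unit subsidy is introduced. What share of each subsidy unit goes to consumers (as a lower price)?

Consumer share = 3/13

For a small subsidy around the equilibrium, the benefit split depends on the relative slopes, which at a point are proportional to the elasticities.
Buyer share = εs/(εs + |εd|) = 0.9/(0.9 + 3) = 3/13; seller share = |εd|/(εs + |εd|) = 10/13.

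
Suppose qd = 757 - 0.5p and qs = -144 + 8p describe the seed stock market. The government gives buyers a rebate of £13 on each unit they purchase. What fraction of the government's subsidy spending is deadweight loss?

Pre-subsidy: 757 - 0.5p = -144 + 8p gives p* = 106, q* = 704.
With the rebate, buyers effectively pay pb = ps − 13, where ps is the price sellers receive.
Demand in terms of ps becomes qd = 757 − 0.5(ps − 13) = 763.5 - 0.5ps. Setting this equal to supply: 763.5 - 0.5ps = -144 + 8ps, so ps = 1815/17.
Buyers pay pb = 1815/17 − 13 = 1594/17; q' = -144 + 8·(1815/17) = 12072/17.
ΔCS = ½(704 + 12072/17)(106 − 1594/17) = 2500160/289; ΔPS = ½(704 + 12072/17)(1815/17 − 106) = 156260/289.
Government spending = 13 × 12072/17 = 156936/17.
DWL = ½ × 13 × (12072/17 − 704) = 676/17; fraction = (676/17) / (156936/17) = 13/3018.

DWL / government spending = 13/3018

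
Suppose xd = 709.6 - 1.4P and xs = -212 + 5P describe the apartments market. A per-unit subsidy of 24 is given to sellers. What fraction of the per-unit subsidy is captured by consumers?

Consumer share = 0.78125

Pre-subsidy: 709.6 - 1.4P = -212 + 5P gives P* = 144, x* = 508.
With the subsidy, sellers receive Ps = Pb + 24 for each unit, where Pb is the price buyers pay.
Supply in terms of Pb becomes xs = -212 + 5(Pb + 24) = -92 + 5Pb. Setting this equal to demand: 709.6 - 1.4Pb = -92 + 5Pb, so Pb = 125.25.
Sellers receive Ps = 125.25 + 24 = 149.25; x' = 709.6 − 1.4·125.25 = 534.25.
Buyers' price falls by P* − Pb = 144 − 125.25 = 18.75; sellers' price rises by Ps − P* = 149.25 − 144 = 5.25.
So consumers capture 18.75/24 = 0.78125 of each unit of subsidy.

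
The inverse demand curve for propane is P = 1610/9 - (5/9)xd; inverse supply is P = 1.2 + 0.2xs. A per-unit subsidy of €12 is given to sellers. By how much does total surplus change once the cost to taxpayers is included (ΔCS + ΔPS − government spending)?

Pre-subsidy: 1610/9 - (5/9)x = 1.2 + 0.2x gives x* = 3998/17 and P* = 820/17.
With the subsidy, sellers receive Ps = Pb + 12 for each unit, where Pb is the price buyers pay.
On the curves, Pb = 1610/9 - (5/9)x and Ps = 1.2 + 0.2x; the wedge Ps − Pb = 12 gives 1.2 + 0.2x − (1610/9 - (5/9)x) = 12, so x' = 4268/17.
Then Pb = 1610/9 − (5/9)·(4268/17) = 670/17 and Ps = 1.2 + 0.2·(4268/17) = 874/17.
ΔCS = ½(3998/17 + 4268/17)(820/17 − 670/17) = 619950/289; ΔPS = ½(3998/17 + 4268/17)(874/17 − 820/17) = 223182/289.
Government spending = 12 × 4268/17 = 51216/17.
Net change = 619950/289 + 223182/289 − 51216/17 = -1620/17. The loss equals the DWL triangle ½·12·270/17.

Net change in total surplus = -1620/17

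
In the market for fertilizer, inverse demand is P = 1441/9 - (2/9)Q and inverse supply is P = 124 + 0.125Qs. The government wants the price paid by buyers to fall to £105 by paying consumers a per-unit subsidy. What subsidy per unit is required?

Required subsidy s = £50 per unit

At a buyer price of 105, quantity demanded is 720.5 − 4.5·105 = 248.
Sellers supply 248 only when they receive Ps = 124 + 0.125·248 = 155.
s = Ps − Pb = 155 − 105 = 50.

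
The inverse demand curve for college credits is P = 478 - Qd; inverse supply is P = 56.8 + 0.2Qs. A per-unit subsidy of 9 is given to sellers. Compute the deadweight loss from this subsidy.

Pre-subsidy: 478 - Q = 56.8 + 0.2Q gives Q* = 351 and P* = 127.
With the subsidy, sellers receive Ps = Pb + 9 for each unit, where Pb is the price buyers pay.
On the curves, Pb = 478 - Q and Ps = 56.8 + 0.2Q; the wedge Ps − Pb = 9 gives 56.8 + 0.2Q − (478 - Q) = 9, so Q' = 358.5.
Then Pb = 478 − 1·358.5 = 119.5 and Ps = 56.8 + 0.2·358.5 = 128.5.
The subsidy expands output by 358.5 − 351 = 7.5 past the efficient level; on those units the gap between marginal cost and willingness to pay runs from 0 up to 9.
DWL = ½ × 9 × 7.5 = 33.75.

Deadweight loss = 33.75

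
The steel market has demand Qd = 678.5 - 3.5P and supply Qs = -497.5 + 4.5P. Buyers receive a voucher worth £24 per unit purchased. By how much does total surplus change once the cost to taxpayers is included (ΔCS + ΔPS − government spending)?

Pre-subsidy: 678.5 - 3.5P = -497.5 + 4.5P gives P* = 147, Q* = 164.
With the rebate, buyers effectively pay Pb = Ps − 24, where Ps is the price sellers receive.
Demand in terms of Ps becomes Qd = 678.5 − 3.5(Ps − 24) = 762.5 - 3.5Ps. Setting this equal to supply: 762.5 - 3.5Ps = -497.5 + 4.5Ps, so Ps = 157.5.
Buyers pay Pb = 157.5 − 24 = 133.5; Q' = -497.5 + 4.5·157.5 = 211.25.
ΔCS = ½(164 + 211.25)(147 − 133.5) = 2532.9375; ΔPS = ½(164 + 211.25)(157.5 − 147) = 1970.0625.
Government spending = 24 × 211.25 = 5070.
Net change = 2532.9375 + 1970.0625 − 5070 = -567. The loss equals the DWL triangle ½·24·47.25.

Net change in total surplus = -£567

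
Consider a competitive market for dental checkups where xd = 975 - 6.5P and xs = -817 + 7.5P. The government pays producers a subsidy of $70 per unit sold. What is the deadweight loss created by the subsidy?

Deadweight loss = $8531.25

Pre-subsidy: 975 - 6.5P = -817 + 7.5P gives P* = 128, x* = 143.
With the subsidy, sellers receive Ps = Pb + 70 for each unit, where Pb is the price buyers pay.
Supply in terms of Pb becomes xs = -817 + 7.5(Pb + 70) = -292 + 7.5Pb. Setting this equal to demand: 975 - 6.5Pb = -292 + 7.5Pb, so Pb = 90.5.
Sellers receive Ps = 90.5 + 70 = 160.5; x' = 975 − 6.5·90.5 = 386.75.
The subsidy expands output by 386.75 − 143 = 243.75 past the efficient level; on those units the gap between marginal cost and willingness to pay runs from 0 up to 70.
DWL = ½ × 70 × 243.75 = 8531.25.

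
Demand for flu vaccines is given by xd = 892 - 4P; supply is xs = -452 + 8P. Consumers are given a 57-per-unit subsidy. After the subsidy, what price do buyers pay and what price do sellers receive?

Buyers pay 74; sellers receive 131

Pre-subsidy: 892 - 4P = -452 + 8P gives P* = 112, x* = 444.
With the rebate, buyers effectively pay Pb = Ps − 57, where Ps is the price sellers receive.
Demand in terms of Ps becomes xd = 892 − 4(Ps − 57) = 1120 - 4Ps. Setting this equal to supply: 1120 - 4Ps = -452 + 8Ps, so Ps = 131.
Buyers pay Pb = 131 − 57 = 74; x' = -452 + 8·131 = 596.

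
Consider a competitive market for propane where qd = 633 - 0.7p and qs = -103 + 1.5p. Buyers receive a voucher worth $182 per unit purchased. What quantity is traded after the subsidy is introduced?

Pre-subsidy: 633 - 0.7p = -103 + 1.5p gives p* = 3680/11, q* = 4387/11.
With the rebate, buyers effectively pay pb = ps − 182, where ps is the price sellers receive.
Demand in terms of ps becomes qd = 633 − 0.7(ps − 182) = 760.4 - 0.7ps. Setting this equal to supply: 760.4 - 0.7ps = -103 + 1.5ps, so ps = 4317/11.
Buyers pay pb = 4317/11 − 182 = 2315/11; q' = -103 + 1.5·(4317/11) = 10685/22.

q' = 10685/22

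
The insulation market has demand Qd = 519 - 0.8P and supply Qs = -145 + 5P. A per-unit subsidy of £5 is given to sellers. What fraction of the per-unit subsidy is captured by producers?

Pre-subsidy: 519 - 0.8P = -145 + 5P gives P* = 3320/29, Q* = 12395/29.
With the subsidy, sellers receive Ps = Pb + 5 for each unit, where Pb is the price buyers pay.
Supply in terms of Pb becomes Qs = -145 + 5(Pb + 5) = -120 + 5Pb. Setting this equal to demand: 519 - 0.8Pb = -120 + 5Pb, so Pb = 3195/29.
Sellers receive Ps = 3195/29 + 5 = 3340/29; Q' = 519 − 0.8·(3195/29) = 12495/29.
Buyers' price falls by P* − Pb = 3320/29 − 3195/29 = 125/29; sellers' price rises by Ps − P* = 3340/29 − 3320/29 = 20/29.
So producers capture (20/29)/5 = 4/29 of each unit of subsidy.

Producer share = 4/29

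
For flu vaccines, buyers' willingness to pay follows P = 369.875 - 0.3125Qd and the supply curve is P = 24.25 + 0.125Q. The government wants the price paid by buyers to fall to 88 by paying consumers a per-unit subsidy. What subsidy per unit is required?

At a buyer price of 88, quantity demanded is 1183.6 − 3.2·88 = 902.
Sellers supply 902 only when they receive Ps = 24.25 + 0.125·902 = 137.
s = Ps − Pb = 137 − 88 = 49.

Required subsidy s = 49 per unit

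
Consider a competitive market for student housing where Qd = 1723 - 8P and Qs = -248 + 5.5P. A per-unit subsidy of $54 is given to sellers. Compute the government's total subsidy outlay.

Government cost = $39474

Pre-subsidy: 1723 - 8P = -248 + 5.5P gives P* = 146, Q* = 555.
With the subsidy, sellers receive Ps = Pb + 54 for each unit, where Pb is the price buyers pay.
Supply in terms of Pb becomes Qs = -248 + 5.5(Pb + 54) = 49 + 5.5Pb. Setting this equal to demand: 1723 - 8Pb = 49 + 5.5Pb, so Pb = 124.
Sellers receive Ps = 124 + 54 = 178; Q' = 1723 − 8·124 = 731.
Government outlay = subsidy × quantity = 54 × 731 = 39474.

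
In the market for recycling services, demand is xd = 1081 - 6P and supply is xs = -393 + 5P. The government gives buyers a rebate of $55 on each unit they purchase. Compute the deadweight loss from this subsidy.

Deadweight loss = $4125

Pre-subsidy: 1081 - 6P = -393 + 5P gives P* = 134, x* = 277.
With the rebate, buyers effectively pay Pb = Ps − 55, where Ps is the price sellers receive.
Demand in terms of Ps becomes xd = 1081 − 6(Ps − 55) = 1411 - 6Ps. Setting this equal to supply: 1411 - 6Ps = -393 + 5Ps, so Ps = 164.
Buyers pay Pb = 164 − 55 = 109; x' = -393 + 5·164 = 427.
The subsidy expands output by 427 − 277 = 150 past the efficient level; on those units the gap between marginal cost and willingness to pay runs from 0 up to 55.
DWL = ½ × 55 × 150 = 4125.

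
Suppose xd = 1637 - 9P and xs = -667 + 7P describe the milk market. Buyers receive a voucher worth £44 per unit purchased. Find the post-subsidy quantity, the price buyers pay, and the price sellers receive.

x' = 514.25; buyers pay £124.75; sellers receive £168.75

Pre-subsidy: 1637 - 9P = -667 + 7P gives P* = 144, x* = 341.
With the rebate, buyers effectively pay Pb = Ps − 44, where Ps is the price sellers receive.
Demand in terms of Ps becomes xd = 1637 − 9(Ps − 44) = 2033 - 9Ps. Setting this equal to supply: 2033 - 9Ps = -667 + 7Ps, so Ps = 168.75.
Buyers pay Pb = 168.75 − 44 = 124.75; x' = -667 + 7·168.75 = 514.25.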